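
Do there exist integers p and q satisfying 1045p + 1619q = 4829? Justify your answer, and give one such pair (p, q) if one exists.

p = 158, q = -99

1045 and 1619 are coprime, so 1045p + 1619q ranges over all of ℤ.
Dividing repeatedly: 1619 = 1·1045 + 574, 1045 = 1·574 + 471, 574 = 1·471 + 103, 471 = 4·103 + 59, 103 = 1·59 + 44, 59 = 1·44 + 15, 44 = 2·15 + 14, 15 = 1·14 + 1, 14 = 14·1 + 0.
Unwinding: 1 = 15 − 1·14 = 15 − (44 − 2·15) = −44 + 3·15 = −44 + 3·(59 − 1·44) = 3·59 − 4·44 = 3·59 − 4·(103 − 1·59) = −4·103 + 7·59 = −4·103 + 7·(471 − 4·103) = 7·471 − 32·103 = 7·471 − 32·(574 − 1·471) = −32·574 + 39·471 = −32·574 + 39·(1045 − 1·574) = 39·1045 − 71·574 = 39·1045 − 71·(1619 − 1·1045) = −71·1619 + 110·1045, i.e. 1045·110 + 1619·(-71) = 1.
Multiplying through by 4829: p = 110·4829 = 531190, q = (-71)·4829 = -342859 is a solution.
The general solution is p = 531190 + 1619k, q = -342859 − 1045k; taking k = -328 gives the smaller pair p = 158, q = -99.
Indeed 1045·158 + 1619·(-99) = 165110 − 160281 = 4829.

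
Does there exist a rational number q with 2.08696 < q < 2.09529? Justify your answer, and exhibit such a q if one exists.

Look for a denominator N such that an integer falls strictly between N·2.08696 and N·2.09529. N = 11 works: 11·2.08696 = 22.95656 < 23 < 23.04819 = 11·2.09529.
Dividing back, 2.08696 < 23/11 < 2.09529, and 23/11 is rational.

q = 23/11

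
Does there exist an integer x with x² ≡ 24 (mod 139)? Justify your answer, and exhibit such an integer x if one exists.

Take x = 21. Then 21² = 441 = 3·139 + 24, so 21² ≡ 24 (mod 139).

x = 21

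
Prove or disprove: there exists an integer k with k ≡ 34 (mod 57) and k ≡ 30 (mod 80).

gcd(57, 80) = 1, so the Chinese Remainder Theorem guarantees exactly one residue class mod 4560 satisfying both.
Write k = 34 + 57t and require 34 + 57t ≡ 30 (mod 80), i.e. 57t ≡ 76 (mod 80).
To invert 57 modulo 80: 80 = 1·57 + 23, 57 = 2·23 + 11, 23 = 2·11 + 1, 11 = 11·1 + 0, and unwinding, 1 = 23 − 2·11 = 23 − 2·(57 − 2·23) = −2·57 + 5·23 = −2·57 + 5·(80 − 1·57) = 5·80 − 7·57. Thus 57⁻¹ ≡ -7 ≡ 73 (mod 80).
Multiplying by 73: t ≡ 73·76 = 5548 ≡ 28 (mod 80).
Taking t = 28 gives k = 34 + 57·28 = 1630.
Check: 1630 mod 57 = 34, 1630 mod 80 = 30. ✓

k = 1630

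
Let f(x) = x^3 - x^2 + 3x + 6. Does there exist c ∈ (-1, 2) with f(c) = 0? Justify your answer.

No.

Evaluate at the endpoints: f(-1) = 1, f(2) = 16 — same sign (positive).
The derivative f'(x) = 3x^2 - 2x + 3 is a quadratic with discriminant (-2)² − 4·3·3 = -32 < 0; it never vanishes, so it is always positive (sign of the leading coefficient).
Hence f is strictly increasing on ℝ, and in particular on [-1, 2]. A strictly monotone function with same-sign endpoint values stays positive on the whole interval, so f has no zero in (-1, 2).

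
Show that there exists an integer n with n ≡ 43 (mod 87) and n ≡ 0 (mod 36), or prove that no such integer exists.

No, no such integer exists.

Reduce both congruences modulo 3, which divides 87 and 36: they say n ≡ 43 (mod 3) and n ≡ 0 (mod 3).
These are incompatible: 43 − 0 = 43 is not divisible by 3.
So no integer satisfies both congruences.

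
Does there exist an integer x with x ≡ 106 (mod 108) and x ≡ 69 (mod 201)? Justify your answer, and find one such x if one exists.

Reduce both congruences modulo 3, which divides 108 and 201: they say x ≡ 106 (mod 3) and x ≡ 69 (mod 3).
These are incompatible: 106 − 69 = 37 is not divisible by 3.
Hence the system has no solution.

There is no such integer.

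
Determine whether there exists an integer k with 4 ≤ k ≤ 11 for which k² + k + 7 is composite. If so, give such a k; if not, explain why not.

At k = 10: 10² + 10 + 7 = 117 = 3·39, which is composite.

k = 10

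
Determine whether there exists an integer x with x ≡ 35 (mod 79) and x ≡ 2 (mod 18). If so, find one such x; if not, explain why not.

x = 272

gcd(79, 18) = 1, so the Chinese Remainder Theorem guarantees exactly one residue class mod 1422 satisfying both.
Write x = 35 + 79t and require 35 + 79t ≡ 2 (mod 18), i.e. 79t ≡ 3 (mod 18).
79 ≡ 7 (mod 18), so this reads 7t ≡ 3 (mod 18). To invert 7 modulo 18: 18 = 2·7 + 4, 7 = 1·4 + 3, 4 = 1·3 + 1, 3 = 3·1 + 0, and unwinding, 1 = 4 − 1·3 = 4 − (7 − 1·4) = −7 + 2·4 = −7 + 2·(18 − 2·7) = 2·18 − 5·7. Thus 7⁻¹ ≡ -5 ≡ 13 (mod 18).
Therefore t ≡ 13·3 = 39 ≡ 3 (mod 18).
Taking t = 3 gives x = 35 + 79·3 = 272.
Verify: 272 = 3·79 + 35 and 272 = 15·18 + 2. ✓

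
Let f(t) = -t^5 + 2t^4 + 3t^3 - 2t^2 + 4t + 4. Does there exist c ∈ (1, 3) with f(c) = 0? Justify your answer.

f(1) = 10 and f(3) = -2, which have opposite signs.
Since f is a polynomial it is continuous on [1, 3].
So by the Intermediate Value Theorem there is a c strictly between 1 and 3 with f(c) = 0.

Yes, f has a root in the interval.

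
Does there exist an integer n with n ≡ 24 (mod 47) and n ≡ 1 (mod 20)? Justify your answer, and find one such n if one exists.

n = 541

Since 47 and 20 share no common factor, CRT says the pair of congruences has a solution (unique mod 940).
Any solution of the first congruence is n = 24 + 47t; substituting into the second, 47t ≡ 1 − 24 ≡ 17 (mod 20).
47 ≡ 7 (mod 20), so this reads 7t ≡ 17 (mod 20). Invert 7 mod 20 by the Euclidean algorithm: 20 = 2·7 + 6, 7 = 1·6 + 1, 6 = 6·1 + 0; back-substituting, 1 = 7 − 1·6 = 7 − (20 − 2·7) = −20 + 3·7. Hence 7·3 ≡ 1, so 7⁻¹ ≡ 3 (mod 20).
Therefore t ≡ 3·17 = 51 ≡ 11 (mod 20).
With t = 11: n = 24 + 47·11 = 541.
Verify: 541 = 11·47 + 24 and 541 = 27·20 + 1. ✓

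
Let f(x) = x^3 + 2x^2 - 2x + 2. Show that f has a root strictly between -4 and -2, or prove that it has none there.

f(-4) = -22 and f(-2) = 6, which have opposite signs.
f is continuous everywhere (it is a polynomial), in particular on [-4, -2].
By the Intermediate Value Theorem, f takes the value 0 somewhere in the open interval.

Such a root exists.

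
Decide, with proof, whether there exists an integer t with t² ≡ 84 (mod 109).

t = 53

t = 53 works: 53² = 2809, and 2809 − 84 = 2725 = 25·109.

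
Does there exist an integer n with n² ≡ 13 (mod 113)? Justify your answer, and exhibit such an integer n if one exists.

Take n = 76. Then 76² = 5776 = 51·113 + 13, so 76² ≡ 13 (mod 113).

n = 76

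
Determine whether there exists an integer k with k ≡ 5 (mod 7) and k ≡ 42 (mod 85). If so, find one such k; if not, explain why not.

k = 467

gcd(7, 85) = 1, so the Chinese Remainder Theorem guarantees exactly one residue class mod 595 satisfying both.
Write k = 5 + 7t and require 5 + 7t ≡ 42 (mod 85), i.e. 7t ≡ 37 (mod 85).
Invert 7 mod 85 by the Euclidean algorithm: 85 = 12·7 + 1, 7 = 7·1 + 0; back-substituting, 1 = 85 − 12·7. Hence 7·(-12) ≡ 1, so 7⁻¹ ≡ -12 ≡ 73 (mod 85).
Therefore t ≡ 73·37 = 2701 ≡ 66 (mod 85).
With t = 66: k = 5 + 7·66 = 467.
Indeed 467 ≡ 5 (mod 7) and 467 ≡ 42 (mod 85).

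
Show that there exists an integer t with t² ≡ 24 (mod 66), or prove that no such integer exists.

Work modulo the divisor 11 of 66. If t² ≡ 24 (mod 66) then t² ≡ 2 (mod 11).
Since (11 − t)² ≡ t² (mod 11), it suffices to square t = 0, 1, …, 5: the residues are 0, 1, 4, 9, 5, 3.
The set of squares mod 11 is therefore {0, 1, 3, 4, 5, 9}, which does not contain 2.
Therefore t² ≡ 24 (mod 66) has no solution.

No, no such integer exists.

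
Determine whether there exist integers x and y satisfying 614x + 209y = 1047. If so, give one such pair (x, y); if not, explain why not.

614 and 209 are coprime, so 614x + 209y ranges over all of ℤ.
Dividing repeatedly: 614 = 2·209 + 196, 209 = 1·196 + 13, 196 = 15·13 + 1, 13 = 13·1 + 0.
Unwinding: 1 = 196 − 15·13 = 196 − 15·(209 − 1·196) = −15·209 + 16·196 = −15·209 + 16·(614 − 2·209) = 16·614 − 47·209, i.e. 614·16 + 209·(-47) = 1.
Times 1047: 614·16752 + 209·(-49209) = 1047, so (16752, -49209) solves it.
Shifting by a multiple of (209, −614) keeps it a solution: x = 16752 − 80·209 = 32, y = -49209 + 80·614 = -89.
Check: 614·32 + 209·(-89) = 19648 − 18601 = 1047. ✓

x = 32, y = -89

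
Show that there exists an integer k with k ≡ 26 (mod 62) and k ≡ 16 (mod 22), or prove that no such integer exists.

k = 522

gcd(62, 22) = 2. A simultaneous solution exists iff 26 ≡ 16 (mod 2); here 26 mod 2 = 0 = 16 mod 2, so it does.
Put k = 26 + 62t, so we need 62t ≡ 12 (mod 22), equivalently (divide by 2) 31t ≡ 6 (mod 11).
31 ≡ 9 (mod 11), so this reads 9t ≡ 6 (mod 11). To invert 9 modulo 11: 11 = 1·9 + 2, 9 = 4·2 + 1, 2 = 2·1 + 0, and unwinding, 1 = 9 − 4·2 = 9 − 4·(11 − 1·9) = −4·11 + 5·9. Thus 9⁻¹ ≡ 5 (mod 11).
Multiplying by 5: t ≡ 5·6 = 30 ≡ 8 (mod 11).
Then k = 26 + 62·8 = 522.
Verify: 522 = 8·62 + 26 and 522 = 23·22 + 16. ✓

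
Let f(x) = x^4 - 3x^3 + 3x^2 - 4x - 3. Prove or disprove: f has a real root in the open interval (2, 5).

f(2) = -7 and f(5) = 302, which have opposite signs.
As a polynomial, f is continuous on every closed interval.
By the Intermediate Value Theorem, f takes the value 0 somewhere in the open interval.

Such a root exists.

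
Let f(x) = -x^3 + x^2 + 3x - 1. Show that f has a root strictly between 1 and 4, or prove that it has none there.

Such a root exists.

f(1) = 2 and f(4) = -37, which have opposite signs.
As a polynomial, f is continuous on every closed interval.
By the Intermediate Value Theorem, f takes the value 0 somewhere in the open interval.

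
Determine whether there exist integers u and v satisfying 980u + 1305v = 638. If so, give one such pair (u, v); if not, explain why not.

gcd(980, 1305) = 5, so every integer of the form 980u + 1305v is a multiple of 5.
But 638 = 5·127 + 3, so 5 ∤ 638.
Hence no integers u, v satisfy the equation.

There are no such integers.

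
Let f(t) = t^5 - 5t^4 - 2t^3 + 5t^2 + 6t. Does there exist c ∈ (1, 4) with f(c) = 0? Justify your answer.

f(1) = 5 and f(4) = -280, which have opposite signs.
Since f is a polynomial it is continuous on [1, 4].
By the Intermediate Value Theorem, f takes the value 0 somewhere in the open interval.

Yes, f has a root in the interval.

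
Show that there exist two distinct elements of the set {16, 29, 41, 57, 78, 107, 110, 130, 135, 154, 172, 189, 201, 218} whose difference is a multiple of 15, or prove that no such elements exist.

No, no such pair exists.

Reduce each element modulo 15: 16↦1, 29↦14, 41↦11, 57↦12, 78↦3, 107↦2, 110↦5, 130↦10, 135↦0, 154↦4, 172↦7, 189↦9, 201↦6, 218↦8.
All 14 residues are distinct, so no two elements differ by a multiple of 15.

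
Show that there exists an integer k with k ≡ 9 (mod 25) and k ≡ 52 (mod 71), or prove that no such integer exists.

gcd(25, 71) = 1, so the Chinese Remainder Theorem guarantees exactly one residue class mod 1775 satisfying both.
Write k = 9 + 25t and require 9 + 25t ≡ 52 (mod 71), i.e. 25t ≡ 43 (mod 71).
Note 25·54 = 1350 ≡ 1 (mod 71) (as 1350 − 1 = 19·71), so 25⁻¹ ≡ 54.
Therefore t ≡ 54·43 = 2322 ≡ 50 (mod 71).
Taking t = 50 gives k = 9 + 25·50 = 1259.
Verify: 1259 = 50·25 + 9 and 1259 = 17·71 + 52. ✓

k = 1259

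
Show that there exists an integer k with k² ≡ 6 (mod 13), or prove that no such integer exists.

No such integer exists.

Since (13 − k)² ≡ k² (mod 13), it suffices to square k = 0, 1, …, 6: the residues are 0, 1, 4, 9, 3, 12, 10.
The set of squares mod 13 is therefore {0, 1, 3, 4, 9, 10, 12}, which does not contain 6.
Therefore k² ≡ 6 (mod 13) has no solution.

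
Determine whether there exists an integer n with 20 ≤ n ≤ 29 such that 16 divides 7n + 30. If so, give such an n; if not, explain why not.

No such integer n in that range exists.

The values of 7n + 30 for n = 20, 21, …, 29 are 170, 177, 184, 191, 198, 205, 212, 219, 226, 233; reduced mod 16 these are 10, 1, 8, 15, 6, 13, 4, 11, 2, 9.
None is 0, so 16 never divides 7n + 30 on this range.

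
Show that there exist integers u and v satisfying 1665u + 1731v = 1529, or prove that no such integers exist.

Both 1665 and 1731 are divisible by gcd(1665, 1731) = 3, hence so is any combination 1665u + 1731v.
But 1529 is not a multiple of 3 (it leaves remainder 2).
Therefore 1665u + 1731v = 1529 has no solution in integers.

No such integers exist.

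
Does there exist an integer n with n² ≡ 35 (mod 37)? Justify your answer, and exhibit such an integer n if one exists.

No such integer exists.

37 is prime, so by Euler's criterion 35 is a square mod 37 iff 35^((37−1)/2) = 35^18 ≡ 1 (mod 37).
Squaring successively (mod 37): 35^2 = 1225 ≡ 4; 35^4 ≡ 4² = 16 ≡ 16; 35^8 ≡ 16² = 256 ≡ 34; 35^16 ≡ 34² = 1156 ≡ 9.
Since 18 = 16 + 2, 35^18 ≡ 9 · 4; multiplying out mod 37: 9·4 = 36 ≡ 36. Thus 35^18 ≡ 36 ≡ −1 (mod 37).
By Euler's criterion 35 is a quadratic non-residue mod 37: no n satisfies n² ≡ 35 (mod 37).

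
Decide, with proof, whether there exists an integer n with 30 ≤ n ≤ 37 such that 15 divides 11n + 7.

There is no such integer n in that range.

At n = 30, 11·30 + 7 = 337 ≡ 7 (mod 15), and each step in n adds 11, giving residues 7, 3, 14, 10, 6, 2, 13, 9 for n = 30, 31, …, 37.
None is 0, so 15 never divides 11n + 7 on this range.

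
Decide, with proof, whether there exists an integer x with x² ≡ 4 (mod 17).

x = 15

Take x = 15. Then 15² = 225 = 13·17 + 4, so 15² ≡ 4 (mod 17).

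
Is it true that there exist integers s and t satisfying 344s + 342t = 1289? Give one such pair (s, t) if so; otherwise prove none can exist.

gcd(344, 342) = 2, so every integer of the form 344s + 342t is a multiple of 2.
But 1289 = 2·644 + 1, so 2 ∤ 1289.
Hence no integers s, t satisfy the equation.

No, no such integers exist.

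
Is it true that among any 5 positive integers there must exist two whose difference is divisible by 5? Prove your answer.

No; for instance {8, 9, 10, 11, 12} is a counterexample.

Consider the 5 integers 8, 9, …, 12. They lie in distinct residue classes modulo 5, since 5 ≤ 5.
Any two of them differ by at most 4 < 5 and by at least 1, so no difference is a multiple of 5.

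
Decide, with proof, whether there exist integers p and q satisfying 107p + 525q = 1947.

p = 396, q = -77

107 and 525 are coprime, so 107p + 525q ranges over all of ℤ.
Dividing repeatedly: 525 = 4·107 + 97, 107 = 1·97 + 10, 97 = 9·10 + 7, 10 = 1·7 + 3, 7 = 2·3 + 1, 3 = 3·1 + 0.
Back-substituting, 1 = 7 − 2·3 = 7 − 2·(10 − 1·7) = −2·10 + 3·7 = −2·10 + 3·(97 − 9·10) = 3·97 − 29·10 = 3·97 − 29·(107 − 1·97) = −29·107 + 32·97 = −29·107 + 32·(525 − 4·107) = 32·525 − 157·107; that is, 107·(-157) + 525·32 = 1.
Multiplying through by 1947: p = (-157)·1947 = -305679, q = 32·1947 = 62304 is a solution.
Adding 583·525 to p and subtracting 583·107 from q gives the tidier solution (396, -77).
Check: 107·396 + 525·(-77) = 42372 − 40425 = 1947. ✓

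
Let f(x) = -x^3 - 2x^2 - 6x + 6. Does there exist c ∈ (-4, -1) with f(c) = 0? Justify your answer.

Evaluate at the endpoints: f(-4) = 62, f(-1) = 11 — same sign (positive).
The derivative f'(x) = -3x^2 - 4x - 6 is a quadratic with discriminant (-4)² − 4·(-3)·(-6) = -56 < 0; it never vanishes, so it is always negative (sign of the leading coefficient).
Hence f is strictly decreasing on ℝ, and in particular on [-4, -1]. A strictly monotone function with same-sign endpoint values stays positive on the whole interval, so f has no zero in (-4, -1).

f has no root in that interval.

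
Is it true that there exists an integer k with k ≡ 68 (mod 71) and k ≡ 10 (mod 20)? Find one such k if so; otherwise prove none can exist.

The moduli 71 and 20 are coprime, so by the Chinese Remainder Theorem a unique solution modulo 1420 exists.
Write k = 68 + 71t and require 68 + 71t ≡ 10 (mod 20), i.e. 71t ≡ 2 (mod 20).
71 ≡ 11 (mod 20), so this reads 11t ≡ 2 (mod 20). Invert 11 mod 20 by the Euclidean algorithm: 20 = 1·11 + 9, 11 = 1·9 + 2, 9 = 4·2 + 1, 2 = 2·1 + 0; back-substituting, 1 = 9 − 4·2 = 9 − 4·(11 − 1·9) = −4·11 + 5·9 = −4·11 + 5·(20 − 1·11) = 5·20 − 9·11. Hence 11·(-9) ≡ 1, so 11⁻¹ ≡ -9 ≡ 11 (mod 20).
Multiplying by 11: t ≡ 11·2 = 22 ≡ 2 (mod 20).
With t = 2: k = 68 + 71·2 = 210.
Verify: 210 = 2·71 + 68 and 210 = 10·20 + 10. ✓

k = 210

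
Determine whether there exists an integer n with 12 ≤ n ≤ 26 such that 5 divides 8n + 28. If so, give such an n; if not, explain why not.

At n = 14 we get 8·14 + 28 = 140, and 140 = 5·28.

n = 14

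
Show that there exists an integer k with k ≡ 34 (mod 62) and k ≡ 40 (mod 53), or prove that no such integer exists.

k = 2266

Since 62 and 53 share no common factor, CRT says the pair of congruences has a solution (unique mod 3286).
Write k = 34 + 62t and require 34 + 62t ≡ 40 (mod 53), i.e. 62t ≡ 6 (mod 53).
62 ≡ 9 (mod 53), so this reads 9t ≡ 6 (mod 53). Since 9·6 = 54 = 1·53 + 1, the inverse of 9 mod 53 is 6.
Therefore t ≡ 6·6 = 36 (mod 53).
With t = 36: k = 34 + 62·36 = 2266.
Check: 2266 mod 62 = 34, 2266 mod 53 = 40. ✓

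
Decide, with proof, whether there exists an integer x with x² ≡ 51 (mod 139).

x = 32 works: 32² = 1024, and 1024 − 51 = 973 = 7·139.

x = 32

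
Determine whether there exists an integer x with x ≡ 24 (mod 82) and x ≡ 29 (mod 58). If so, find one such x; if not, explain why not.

No, no such integer exists.

Both moduli are multiples of 2 = gcd(82, 58), so any solution would satisfy x ≡ 24 and x ≡ 29 modulo 2 simultaneously.
These are incompatible: 24 − 29 = -5 is not divisible by 2.
Therefore no such x exists.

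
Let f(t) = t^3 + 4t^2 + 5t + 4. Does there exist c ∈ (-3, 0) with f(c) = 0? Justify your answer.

Such a root exists.

f(-3) = -2 and f(0) = 4, which have opposite signs.
Since f is a polynomial it is continuous on [-3, 0].
By the Intermediate Value Theorem, f takes the value 0 somewhere in the open interval.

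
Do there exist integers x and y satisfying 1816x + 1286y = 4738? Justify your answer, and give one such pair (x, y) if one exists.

Since gcd(1816, 1286) = 2 and 4738 = 2·2369, Bézout's identity guarantees a solution.
Dividing through by 2 reduces the equation to 908x + 643y = 2369.
Run the Euclidean algorithm on 908 and 643: 908 = 1·643 + 265, 643 = 2·265 + 113, 265 = 2·113 + 39, 113 = 2·39 + 35, 39 = 1·35 + 4, 35 = 8·4 + 3, 4 = 1·3 + 1, 3 = 3·1 + 0.
Unwinding: 1 = 4 − 1·3 = 4 − (35 − 8·4) = −35 + 9·4 = −35 + 9·(39 − 1·35) = 9·39 − 10·35 = 9·39 − 10·(113 − 2·39) = −10·113 + 29·39 = −10·113 + 29·(265 − 2·113) = 29·265 − 68·113 = 29·265 − 68·(643 − 2·265) = −68·643 + 165·265 = −68·643 + 165·(908 − 1·643) = 165·908 − 233·643, i.e. 908·165 + 643·(-233) = 1.
Scaling by 2369 gives the particular solution (x, y) = (390885, -551977).
The general solution is x = 390885 + 643k, y = -551977 − 908k; taking k = -607 gives the smaller pair x = 584, y = -821.
Indeed 1816·584 + 1286·(-821) = 1060544 − 1055806 = 4738.

x = 584, y = -821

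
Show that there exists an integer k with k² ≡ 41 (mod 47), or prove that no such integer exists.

No, no such integer exists.

47 is prime, so by Euler's criterion 41 is a square mod 47 iff 41^((47−1)/2) = 41^23 ≡ 1 (mod 47).
Repeated squaring mod 47: 41^2 = 1681 ≡ 36; 41^4 ≡ 36² = 1296 ≡ 27; 41^8 ≡ 27² = 729 ≡ 24; 41^16 ≡ 24² = 576 ≡ 12.
Since 23 = 16 + 4 + 2 + 1, 41^23 ≡ 12 · 27 · 36 · 41; multiplying out mod 47: 12·27 = 324 ≡ 42, then 42·36 = 1512 ≡ 8, then 8·41 = 328 ≡ 46. Thus 41^23 ≡ 46 ≡ −1 (mod 47).
By Euler's criterion 41 is a quadratic non-residue mod 47: no k satisfies k² ≡ 41 (mod 47).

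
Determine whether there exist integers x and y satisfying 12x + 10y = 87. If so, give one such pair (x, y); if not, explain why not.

No, no such integers exist.

gcd(12, 10) = 2, so every integer of the form 12x + 10y is a multiple of 2.
However 87 leaves remainder 1 on division by 2.
Hence no integers x, y satisfy the equation.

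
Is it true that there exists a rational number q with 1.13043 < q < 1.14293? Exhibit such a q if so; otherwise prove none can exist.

q = 8/7

Multiplying by 7: 7·1.13043 = 7.91301 and 7·1.14293 = 8.00051, so the integer 8 lies strictly between them.
So q = 8/7 works: it is a ratio of integers, and dividing 7·1.13043 < 8 < 7·1.14293 through by 7 gives 1.13043 < 8/7 < 1.14293.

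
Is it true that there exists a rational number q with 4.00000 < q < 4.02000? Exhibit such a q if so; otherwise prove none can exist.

Scale by 51: the interval becomes (204.00000, 205.02000), which contains the integer 205.
Hence 205/51 is a rational number with 4.00000 < 205/51 < 4.02000.

q = 205/51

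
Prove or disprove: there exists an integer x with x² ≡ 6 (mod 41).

There is no such integer.

Apply Euler's criterion with the prime 41: 6 is a quadratic residue iff 6^20 ≡ 1 (mod 41), and a non-residue iff it is ≡ −1.
Squaring successively (mod 41): 6^2 = 36 ≡ 36; 6^4 ≡ 36² = 1296 ≡ 25; 6^8 ≡ 25² = 625 ≡ 10; 6^16 ≡ 10² = 100 ≡ 18.
Since 20 = 16 + 4, 6^20 ≡ 18 · 25; multiplying out mod 41: 18·25 = 450 ≡ 40. Thus 6^20 ≡ 40 ≡ −1 (mod 41).
The value −1 means 6 is a non-residue modulo 41, so x² ≡ 6 (mod 41) is impossible.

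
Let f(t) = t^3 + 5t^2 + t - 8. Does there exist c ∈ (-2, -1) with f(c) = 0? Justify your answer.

f(-2) = 2 and f(-1) = -5, which have opposite signs.
f is continuous everywhere (it is a polynomial), in particular on [-2, -1].
The Intermediate Value Theorem then guarantees some c ∈ (-2, -1) with f(c) = 0.

Yes, such a c exists.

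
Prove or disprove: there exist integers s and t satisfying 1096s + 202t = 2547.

Both 1096 and 202 are divisible by gcd(1096, 202) = 2, hence so is any combination 1096s + 202t.
But 2547 = 2·1273 + 1, so 2 ∤ 2547.
So the equation is unsolvable over ℤ.

No such integers exist.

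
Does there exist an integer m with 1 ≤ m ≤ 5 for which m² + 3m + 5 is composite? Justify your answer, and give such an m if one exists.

m = 2

At m = 2: 2² + 3·2 + 5 = 15 = 3·5, which is composite.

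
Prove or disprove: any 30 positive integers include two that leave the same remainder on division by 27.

Yes, this is always true.

Partition the integers by their residue mod 27; there are 27 classes.
With 30 integers and only 27 classes, the pigeonhole principle forces two of them, say a and b, into the same class.
That is, a and b leave the same remainder on division by 27, as claimed.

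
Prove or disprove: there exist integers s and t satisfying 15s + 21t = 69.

Every value of 15s + 21t is a multiple of gcd(15, 21) = 3; since 3 ∣ 69, solutions exist.
Dividing through by 3 reduces the equation to 5s + 7t = 23.
Run the Euclidean algorithm on 7 and 5: 7 = 1·5 + 2, 5 = 2·2 + 1, 2 = 2·1 + 0.
Unwinding: 1 = 5 − 2·2 = 5 − 2·(7 − 1·5) = −2·7 + 3·5, i.e. 5·3 + 7·(-2) = 1.
Scaling by 23 gives the particular solution (s, t) = (69, -46).
The general solution is s = 69 + 7k, t = -46 − 5k; taking k = -9 gives the smaller pair s = 6, t = -1.
Check: 15·6 + 21·(-1) = 90 − 21 = 69. ✓

s = 6, t = -1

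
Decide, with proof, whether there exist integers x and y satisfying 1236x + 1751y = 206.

Every value of 1236x + 1751y is a multiple of gcd(1236, 1751) = 103; since 103 ∣ 206, solutions exist.
Dividing through by 103 reduces the equation to 12x + 17y = 2.
Dividing repeatedly: 17 = 1·12 + 5, 12 = 2·5 + 2, 5 = 2·2 + 1, 2 = 2·1 + 0.
Working back up the chain: 1 = 5 − 2·2 = 5 − 2·(12 − 2·5) = −2·12 + 5·5 = −2·12 + 5·(17 − 1·12) = 5·17 − 7·12. So 12·(-7) + 17·5 = 1.
Scaling by 2 gives the particular solution (x, y) = (-14, 10).
Adding 1·17 to x and subtracting 1·12 from y gives the tidier solution (3, -2).
Check: 1236·3 + 1751·(-2) = 3708 − 3502 = 206. ✓

x = 3, y = -2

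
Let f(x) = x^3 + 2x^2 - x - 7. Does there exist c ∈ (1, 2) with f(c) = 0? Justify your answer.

Such a root exists.

f(1) = -5 and f(2) = 7, which have opposite signs.
f is continuous everywhere (it is a polynomial), in particular on [1, 2].
The Intermediate Value Theorem then guarantees some c ∈ (1, 2) with f(c) = 0.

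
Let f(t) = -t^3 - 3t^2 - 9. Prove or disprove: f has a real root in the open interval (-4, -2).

f(-4) = 7 and f(-2) = -13, which have opposite signs.
Since f is a polynomial it is continuous on [-4, -2].
By the Intermediate Value Theorem f must vanish at some point of (-4, -2).

Yes, f has a root in the interval.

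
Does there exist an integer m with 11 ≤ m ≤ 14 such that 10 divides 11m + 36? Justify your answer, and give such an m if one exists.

Scanning upward from m = 11 gives 157, 168, 179, none divisible by 10. Try m = 14: 11·14 + 36 = 190 = 19·10, which is divisible by 10.

m = 14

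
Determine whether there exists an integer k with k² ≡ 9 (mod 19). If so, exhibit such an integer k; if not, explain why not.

Take k = 3. Then 3² = 9, and since 0 ≤ 9 < 19 this is already reduced: 3² ≡ 9 (mod 19).

k = 3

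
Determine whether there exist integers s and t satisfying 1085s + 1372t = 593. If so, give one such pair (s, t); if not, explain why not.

There are no such integers.

Any value of 1085s + 1372t is a multiple of gcd(1085, 1372) = 7.
However 593 leaves remainder 5 on division by 7.
Hence no integers s, t satisfy the equation.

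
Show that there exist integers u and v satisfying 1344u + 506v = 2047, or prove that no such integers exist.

There are no such integers.

Both 1344 and 506 are divisible by gcd(1344, 506) = 2, hence so is any combination 1344u + 506v.
But 2047 is not a multiple of 2 (it leaves remainder 1).
Therefore 1344u + 506v = 2047 has no solution in integers.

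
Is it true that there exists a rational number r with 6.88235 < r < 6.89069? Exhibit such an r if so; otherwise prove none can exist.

r = 62/9

Scale by 9: the interval becomes (61.94115, 62.01621), which contains the integer 62.
Dividing back, 6.88235 < 62/9 < 6.89069, and 62/9 is rational.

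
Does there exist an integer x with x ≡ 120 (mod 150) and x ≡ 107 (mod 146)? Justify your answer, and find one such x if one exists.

There is no such integer.

Reduce both congruences modulo 2, which divides 150 and 146: they say x ≡ 120 (mod 2) and x ≡ 107 (mod 2).
These are incompatible: 120 − 107 = 13 is not divisible by 2.
So no integer satisfies both congruences.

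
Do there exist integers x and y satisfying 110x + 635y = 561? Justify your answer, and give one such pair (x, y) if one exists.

Both 110 and 635 are divisible by gcd(110, 635) = 5, hence so is any combination 110x + 635y.
However 561 leaves remainder 1 on division by 5.
So the equation is unsolvable over ℤ.

No, no such integers exist.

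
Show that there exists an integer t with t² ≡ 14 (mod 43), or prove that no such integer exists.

Take t = 10. Then 10² = 100 = 2·43 + 14, so 10² ≡ 14 (mod 43).

t = 10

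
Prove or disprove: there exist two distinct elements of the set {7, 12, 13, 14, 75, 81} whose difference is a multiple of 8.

Two integers differ by a multiple of 8 exactly when they have the same residue mod 8. The residues are 7↦7, 12↦4, 13↦5, 14↦6, 75↦3, 81↦1.
No residue repeats among the 6 elements, so no pair has difference ≡ 0 (mod 8).

No such pair exists.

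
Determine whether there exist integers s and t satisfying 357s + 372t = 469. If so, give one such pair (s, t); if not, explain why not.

There are no such integers.

Any value of 357s + 372t is a multiple of gcd(357, 372) = 3.
But 469 = 3·156 + 1, so 3 ∤ 469.
Hence no integers s, t satisfy the equation.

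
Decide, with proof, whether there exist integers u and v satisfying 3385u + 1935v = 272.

No, no such integers exist.

Any value of 3385u + 1935v is a multiple of gcd(3385, 1935) = 5.
But 272 = 5·54 + 2, so 5 ∤ 272.
So the equation is unsolvable over ℤ.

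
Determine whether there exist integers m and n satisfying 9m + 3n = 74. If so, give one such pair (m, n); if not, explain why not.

Any value of 9m + 3n is a multiple of gcd(9, 3) = 3.
But 74 is not a multiple of 3 (it leaves remainder 2).
Therefore 9m + 3n = 74 has no solution in integers.

No, no such integers exist.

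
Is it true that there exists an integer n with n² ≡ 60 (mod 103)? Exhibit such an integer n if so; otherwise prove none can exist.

Take n = 67. Then 67² = 4489 = 43·103 + 60, so 67² ≡ 60 (mod 103).

n = 67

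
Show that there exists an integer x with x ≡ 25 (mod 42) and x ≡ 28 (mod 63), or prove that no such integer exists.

Both moduli are multiples of 21 = gcd(42, 63), so any solution would satisfy x ≡ 25 and x ≡ 28 modulo 21 simultaneously.
These are incompatible: 25 − 28 = -3 is not divisible by 21.
So no integer satisfies both congruences.

There is no such integer.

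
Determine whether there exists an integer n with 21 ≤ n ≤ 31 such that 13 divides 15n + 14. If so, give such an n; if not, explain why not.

No such integer n in that range exists.

At n = 21, 15·21 + 14 = 329 ≡ 4 (mod 13), and each step in n adds 15 ≡ 2 (mod 13), giving residues 4, 6, 8, 10, 12, 1, 3, 5, 7, 9, 11 for n = 21, 22, …, 31.
None is 0, so 13 never divides 15n + 14 on this range.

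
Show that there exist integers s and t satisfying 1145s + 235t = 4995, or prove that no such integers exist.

s = 45, t = -198

Since gcd(1145, 235) = 5 and 4995 = 5·999, Bézout's identity guarantees a solution.
Dividing through by 5 reduces the equation to 229s + 47t = 999.
Euclidean algorithm: 229 = 4·47 + 41, 47 = 1·41 + 6, 41 = 6·6 + 5, 6 = 1·5 + 1, 5 = 5·1 + 0.
Working back up the chain: 1 = 6 − 1·5 = 6 − (41 − 6·6) = −41 + 7·6 = −41 + 7·(47 − 1·41) = 7·47 − 8·41 = 7·47 − 8·(229 − 4·47) = −8·229 + 39·47. So 229·(-8) + 47·39 = 1.
Scaling by 999 gives the particular solution (s, t) = (-7992, 38961).
The general solution is s = -7992 + 47k, t = 38961 − 229k; taking k = 171 gives the smaller pair s = 45, t = -198.
Indeed 1145·45 + 235·(-198) = 51525 − 46530 = 4995.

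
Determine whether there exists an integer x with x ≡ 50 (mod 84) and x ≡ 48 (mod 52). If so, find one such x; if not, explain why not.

gcd(84, 52) = 4. If x ≡ 50 (mod 84) and x ≡ 48 (mod 52), then x ≡ 50 (mod 4) and x ≡ 48 (mod 4).
These are incompatible: 50 − 48 = 2 is not divisible by 4.
Hence the system has no solution.

No, no such integer exists.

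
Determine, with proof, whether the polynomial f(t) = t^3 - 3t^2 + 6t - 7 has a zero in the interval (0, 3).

Yes, f has a root in the interval.

f(0) = -7 and f(3) = 11, which have opposite signs.
f is continuous everywhere (it is a polynomial), in particular on [0, 3].
By the Intermediate Value Theorem f must vanish at some point of (0, 3).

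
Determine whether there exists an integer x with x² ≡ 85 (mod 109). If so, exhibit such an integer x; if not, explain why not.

No, no such integer exists.

Apply Euler's criterion with the prime 109: 85 is a quadratic residue iff 85^54 ≡ 1 (mod 109), and a non-residue iff it is ≡ −1.
Repeated squaring mod 109: 85^2 = 7225 ≡ 31; 85^4 ≡ 31² = 961 ≡ 89; 85^8 ≡ 89² = 7921 ≡ 73; 85^16 ≡ 73² = 5329 ≡ 97; 85^32 ≡ 97² = 9409 ≡ 35.
Since 54 = 32 + 16 + 4 + 2, 85^54 ≡ 35 · 97 · 89 · 31; multiplying out mod 109: 35·97 = 3395 ≡ 16, then 16·89 = 1424 ≡ 7, then 7·31 = 217 ≡ 108. Thus 85^54 ≡ 108 ≡ −1 (mod 109).
The value −1 means 85 is a non-residue modulo 109, so x² ≡ 85 (mod 109) is impossible.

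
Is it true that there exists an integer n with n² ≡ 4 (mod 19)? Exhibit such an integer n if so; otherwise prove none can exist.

n = 2

Take n = 2. Then 2² = 4, and since 0 ≤ 4 < 19 this is already reduced: 2² ≡ 4 (mod 19).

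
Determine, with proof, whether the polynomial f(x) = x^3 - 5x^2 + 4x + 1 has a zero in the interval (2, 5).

f(2) = -3 and f(5) = 21, which have opposite signs.
Since f is a polynomial it is continuous on [2, 5].
By the Intermediate Value Theorem, f takes the value 0 somewhere in the open interval.

Such a root exists.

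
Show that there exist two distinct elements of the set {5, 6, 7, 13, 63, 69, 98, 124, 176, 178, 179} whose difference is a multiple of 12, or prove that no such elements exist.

Two integers differ by a multiple of 12 exactly when they have the same residue mod 12. The residues are 5↦5, 6↦6, 7↦7, 13↦1, 63↦3, 69↦9, 98↦2, 124↦4, 176↦8, 178↦10, 179↦11.
These 11 residues are pairwise different, hence no difference of two elements is divisible by 12.

No such pair exists.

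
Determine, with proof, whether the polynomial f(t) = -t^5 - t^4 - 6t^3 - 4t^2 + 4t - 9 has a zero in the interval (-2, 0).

f(-2) = 31 and f(0) = -9, which have opposite signs.
Since f is a polynomial it is continuous on [-2, 0].
By the Intermediate Value Theorem f must vanish at some point of (-2, 0).

Yes, f has a root in the interval.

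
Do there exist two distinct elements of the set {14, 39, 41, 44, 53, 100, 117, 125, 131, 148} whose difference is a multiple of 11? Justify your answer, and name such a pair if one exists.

No such pair exists.

Two integers differ by a multiple of 11 exactly when they have the same residue mod 11. The residues are 14↦3, 39↦6, 41↦8, 44↦0, 53↦9, 100↦1, 117↦7, 125↦4, 131↦10, 148↦5.
All 10 residues are distinct, so no two elements differ by a multiple of 11.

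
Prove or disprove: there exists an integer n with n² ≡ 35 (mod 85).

n = 35

n = 35 works: 35² = 1225, and 1225 − 35 = 1190 = 14·85.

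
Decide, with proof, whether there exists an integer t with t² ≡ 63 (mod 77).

Work modulo the divisor 11 of 77. If t² ≡ 63 (mod 77) then t² ≡ 8 (mod 11).
Since (11 − t)² ≡ t² (mod 11), it suffices to square t = 0, 1, …, 5: the residues are 0, 1, 4, 9, 5, 3.
So the quadratic residues mod 11 are {0, 1, 3, 4, 5, 9}, and 8 is not among them.
Hence no integer t has t² ≡ 63 (mod 77).

No such integer exists.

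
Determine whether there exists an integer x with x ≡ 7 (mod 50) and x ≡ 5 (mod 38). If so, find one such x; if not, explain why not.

x = 157

gcd(50, 38) = 2. A simultaneous solution exists iff 7 ≡ 5 (mod 2); here 7 mod 2 = 1 = 5 mod 2, so it does.
Step through x = 7, 7 + 50, 7 + 2·50, …: the values 7, 57, 107, 157 reduce mod 38 to 7, 19, 31, 5. The value 157 hits 5.
Check: 157 mod 50 = 7, 157 mod 38 = 5. ✓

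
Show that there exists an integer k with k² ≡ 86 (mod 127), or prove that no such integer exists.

127 is prime, so by Euler's criterion 86 is a square mod 127 iff 86^((127−1)/2) = 86^63 ≡ 1 (mod 127).
Repeated squaring mod 127: 86^2 = 7396 ≡ 30; 86^4 ≡ 30² = 900 ≡ 11; 86^8 ≡ 11² = 121 ≡ 121; 86^16 ≡ 121² = 14641 ≡ 36; 86^32 ≡ 36² = 1296 ≡ 26.
Since 63 = 32 + 16 + 8 + 4 + 2 + 1, 86^63 ≡ 26 · 36 · 121 · 11 · 30 · 86; multiplying out mod 127: 26·36 = 936 ≡ 47, then 47·121 = 5687 ≡ 99, then 99·11 = 1089 ≡ 73, then 73·30 = 2190 ≡ 31, then 31·86 = 2666 ≡ 126. Thus 86^63 ≡ 126 ≡ −1 (mod 127).
The value −1 means 86 is a non-residue modulo 127, so k² ≡ 86 (mod 127) is impossible.

There is no such integer.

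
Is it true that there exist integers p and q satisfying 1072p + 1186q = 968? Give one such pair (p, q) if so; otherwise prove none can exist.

gcd(1072, 1186) = 2, and 2 divides 968, so integer solutions exist.
Dividing through by 2 reduces the equation to 536p + 593q = 484.
Euclidean algorithm: 593 = 1·536 + 57, 536 = 9·57 + 23, 57 = 2·23 + 11, 23 = 2·11 + 1, 11 = 11·1 + 0.
Working back up the chain: 1 = 23 − 2·11 = 23 − 2·(57 − 2·23) = −2·57 + 5·23 = −2·57 + 5·(536 − 9·57) = 5·536 − 47·57 = 5·536 − 47·(593 − 1·536) = −47·593 + 52·536. So 536·52 + 593·(-47) = 1.
Multiplying through by 484: p = 52·484 = 25168, q = (-47)·484 = -22748 is a solution.
Subtracting 42·593 from p and adding 42·536 to q gives the tidier solution (262, -236).
Indeed 1072·262 + 1186·(-236) = 280864 − 279896 = 968.

p = 262, q = -236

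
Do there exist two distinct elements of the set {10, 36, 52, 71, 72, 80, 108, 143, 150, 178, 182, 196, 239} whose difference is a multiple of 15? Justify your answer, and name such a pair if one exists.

There is no such pair.

Reduce each element modulo 15: 10↦10, 36↦6, 52↦7, 71↦11, 72↦12, 80↦5, 108↦3, 143↦8, 150↦0, 178↦13, 182↦2, 196↦1, 239↦14.
All 13 residues are distinct, so no two elements differ by a multiple of 15.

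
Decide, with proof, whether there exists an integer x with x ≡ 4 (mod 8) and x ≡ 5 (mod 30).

No, no such integer exists.

Both moduli are multiples of 2 = gcd(8, 30), so any solution would satisfy x ≡ 4 and x ≡ 5 modulo 2 simultaneously.
But 4 mod 2 = 0 while 5 mod 2 = 1, a contradiction.
Therefore no such x exists.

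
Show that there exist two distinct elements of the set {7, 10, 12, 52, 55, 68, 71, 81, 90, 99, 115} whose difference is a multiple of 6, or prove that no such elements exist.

7 mod 6 = 1 and 55 mod 6 = 1, so 55 − 7 = 48 = 8·6.

7 and 55 are such a pair.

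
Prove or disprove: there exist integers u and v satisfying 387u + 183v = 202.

Any value of 387u + 183v is a multiple of gcd(387, 183) = 3.
But 202 = 3·67 + 1, so 3 ∤ 202.
Hence no integers u, v satisfy the equation.

No, no such integers exist.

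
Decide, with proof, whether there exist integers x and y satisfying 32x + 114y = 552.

Since gcd(32, 114) = 2 and 552 = 2·276, Bézout's identity guarantees a solution.
Dividing through by 2 reduces the equation to 16x + 57y = 276.
Euclidean algorithm: 57 = 3·16 + 9, 16 = 1·9 + 7, 9 = 1·7 + 2, 7 = 3·2 + 1, 2 = 2·1 + 0.
Unwinding: 1 = 7 − 3·2 = 7 − 3·(9 − 1·7) = −3·9 + 4·7 = −3·9 + 4·(16 − 1·9) = 4·16 − 7·9 = 4·16 − 7·(57 − 3·16) = −7·57 + 25·16, i.e. 16·25 + 57·(-7) = 1.
Multiplying through by 276: x = 25·276 = 6900, y = (-7)·276 = -1932 is a solution.
Subtracting 121·57 from x and adding 121·16 to y gives the tidier solution (3, 4).
Indeed 32·3 + 114·4 = 96 + 456 = 552.

x = 3, y = 4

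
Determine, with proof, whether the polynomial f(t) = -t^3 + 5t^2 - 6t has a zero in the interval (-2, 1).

f(-2) = 40 and f(1) = -2, which have opposite signs.
f is continuous everywhere (it is a polynomial), in particular on [-2, 1].
By the Intermediate Value Theorem, f takes the value 0 somewhere in the open interval.

Such a root exists.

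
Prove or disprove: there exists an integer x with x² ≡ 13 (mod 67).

No, no such integer exists.

67 is prime, so by Euler's criterion 13 is a square mod 67 iff 13^((67−1)/2) = 13^33 ≡ 1 (mod 67).
Repeated squaring mod 67: 13^2 = 169 ≡ 35; 13^4 ≡ 35² = 1225 ≡ 19; 13^8 ≡ 19² = 361 ≡ 26; 13^16 ≡ 26² = 676 ≡ 6; 13^32 ≡ 6² = 36 ≡ 36.
Since 33 = 32 + 1, 13^33 ≡ 36 · 13; multiplying out mod 67: 36·13 = 468 ≡ 66. Thus 13^33 ≡ 66 ≡ −1 (mod 67).
By Euler's criterion 13 is a quadratic non-residue mod 67: no x satisfies x² ≡ 13 (mod 67).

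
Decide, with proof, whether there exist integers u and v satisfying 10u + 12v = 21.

gcd(10, 12) = 2, so every integer of the form 10u + 12v is a multiple of 2.
But 21 = 2·10 + 1, so 2 ∤ 21.
So the equation is unsolvable over ℤ.

No such integers exist.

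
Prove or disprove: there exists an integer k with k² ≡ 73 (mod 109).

Take k = 20. Then 20² = 400 = 3·109 + 73, so 20² ≡ 73 (mod 109).

k = 20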